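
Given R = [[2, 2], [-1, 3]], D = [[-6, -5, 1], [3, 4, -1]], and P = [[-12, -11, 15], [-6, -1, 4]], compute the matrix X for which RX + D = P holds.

RX = P − D = [[-6, -6, 14], [-9, -5, 5]].
R is on the left of X, so left-multiply by R⁻¹: X = R⁻¹(P − D).
det R = 8, so R⁻¹ = [[3/8, -1/4], [1/8, 1/4]].
X = R⁻¹(P − D) = [[0, -1, 4], [-3, -2, 3]].

X = [[0, -1, 4], [-3, -2, 3]]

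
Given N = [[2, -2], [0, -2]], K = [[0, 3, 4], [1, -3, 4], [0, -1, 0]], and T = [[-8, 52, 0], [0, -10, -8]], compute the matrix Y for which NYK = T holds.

Y = [[5, -4, -4], [1, 0, -2]]

Isolating Y: multiply by N⁻¹ from the left and K⁻¹ from the right, so Y = N⁻¹TK⁻¹.
det N = -4, so N⁻¹ = [[1/2, -1/2], [0, -1/2]].
K has determinant -4; K⁻¹ = [[-1, 1, -6], [0, 0, -1], [1/4, 0, 3/4]].
N⁻¹T = [[-4, 31, 4], [0, 5, 4]].
Y = (N⁻¹T)K⁻¹ = [[5, -4, -4], [1, 0, -2]].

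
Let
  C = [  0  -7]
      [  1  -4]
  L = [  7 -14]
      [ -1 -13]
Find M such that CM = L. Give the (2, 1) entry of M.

C is on the left of M, so left-multiply by C⁻¹: M = C⁻¹L.
det C = 7; the adjugate gives C⁻¹ = [[-4/7, 1], [-1/7, 0]].
M = C⁻¹L = [[-4/7, 1], [-1/7, 0]] · [[7, -14], [-1, -13]] = [[-5, -5], [-1, 2]].

-1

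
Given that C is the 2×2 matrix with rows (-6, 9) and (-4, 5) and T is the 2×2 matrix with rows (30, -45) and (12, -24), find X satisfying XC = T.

X = [[-5, 0], [-6, 6]]

C is on the right of X, so right-multiply by C⁻¹: X = TC⁻¹.
det C = 6; the adjugate gives C⁻¹ = [[5/6, -3/2], [2/3, -1]].
X = TC⁻¹ = [[30, -45], [12, -24]] · [[5/6, -3/2], [2/3, -1]] = [[-5, 0], [-6, 6]].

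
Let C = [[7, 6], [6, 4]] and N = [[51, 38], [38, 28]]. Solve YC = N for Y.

Since C sits to the right of Y, Y = NC⁻¹.
det C = -8; the adjugate gives C⁻¹ = [[-1/2, 3/4], [3/4, -7/8]].
Y = NC⁻¹ = [[51, 38], [38, 28]] · [[-1/2, 3/4], [3/4, -7/8]] = [[3, 5], [2, 4]].

Y = [[3, 5], [2, 4]]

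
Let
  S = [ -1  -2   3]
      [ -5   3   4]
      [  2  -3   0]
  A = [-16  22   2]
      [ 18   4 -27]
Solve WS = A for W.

W = [[-2, 2, -4], [-5, -3, -1]]

S is on the right of W, so right-multiply by S⁻¹: W = AS⁻¹.
det S = -1; the adjugate gives S⁻¹ = [[-12, 9, 17], [-8, 6, 11], [-9, 7, 13]].
W = AS⁻¹ = [[-16, 22, 2], [18, 4, -27]] · [[-12, 9, 17], [-8, 6, 11], [-9, 7, 13]] = [[-2, 2, -4], [-5, -3, -1]].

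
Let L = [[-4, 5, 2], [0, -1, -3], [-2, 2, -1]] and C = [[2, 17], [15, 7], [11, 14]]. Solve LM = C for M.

L is on the left of M, so left-multiply by L⁻¹: M = L⁻¹C.
L has determinant -2; L⁻¹ = [[-7/2, -9/2, 13/2], [-3, -4, 6], [1, 1, -2]].
M = L⁻¹C = [[-7/2, -9/2, 13/2], [-3, -4, 6], [1, 1, -2]] · [[2, 17], [15, 7], [11, 14]] = [[-3, 0], [0, 5], [-5, -4]].

M = [[-3, 0], [0, 5], [-5, -4]]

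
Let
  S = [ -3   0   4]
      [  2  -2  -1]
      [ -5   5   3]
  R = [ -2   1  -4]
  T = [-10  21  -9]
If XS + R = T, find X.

XS = T − R = [[-8, 20, -5]].
Since S sits to the right of X, X = (T − R)S⁻¹.
det S = 3; the adjugate gives S⁻¹ = [[-1/3, 20/3, 8/3], [-1/3, 11/3, 5/3], [0, 5, 2]].
X = (T − R)S⁻¹ = [[-4, -5, 2]].

X = [[-4, -5, 2]]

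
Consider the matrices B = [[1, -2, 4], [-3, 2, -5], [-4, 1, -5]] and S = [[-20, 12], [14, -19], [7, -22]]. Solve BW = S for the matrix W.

Left-multiplying both sides by B⁻¹ gives W = B⁻¹S.
B has determinant 5; B⁻¹ = [[-1, -6/5, 2/5], [1, 11/5, -7/5], [1, 7/5, -4/5]].
W = B⁻¹S = [[-1, -6/5, 2/5], [1, 11/5, -7/5], [1, 7/5, -4/5]] · [[-20, 12], [14, -19], [7, -22]] = [[6, 2], [1, 1], [-6, 3]].

W = [[6, 2], [1, 1], [-6, 3]]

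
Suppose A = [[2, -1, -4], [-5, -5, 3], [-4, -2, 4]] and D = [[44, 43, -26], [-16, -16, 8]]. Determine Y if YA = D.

Y = [[-3, -6, -5], [4, 0, 6]]

Right-multiplying both sides by A⁻¹ gives Y = DA⁻¹.
A has determinant 4; A⁻¹ = [[-7/2, 3, -23/4], [2, -2, 7/2], [-5/2, 2, -15/4]].
Y = DA⁻¹ = [[44, 43, -26], [-16, -16, 8]] · [[-7/2, 3, -23/4], [2, -2, 7/2], [-5/2, 2, -15/4]] = [[-3, -6, -5], [4, 0, 6]].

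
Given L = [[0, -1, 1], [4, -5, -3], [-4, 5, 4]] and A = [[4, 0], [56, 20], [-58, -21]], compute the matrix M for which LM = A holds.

M = [[5, 3], [-6, -1], [-2, -1]]

Since L multiplies M on the left, M = L⁻¹A.
L has determinant 4; L⁻¹ = [[-5/4, 9/4, 2], [-1, 1, 1], [0, 1, 1]].
M = L⁻¹A = [[-5/4, 9/4, 2], [-1, 1, 1], [0, 1, 1]] · [[4, 0], [56, 20], [-58, -21]] = [[5, 3], [-6, -1], [-2, -1]].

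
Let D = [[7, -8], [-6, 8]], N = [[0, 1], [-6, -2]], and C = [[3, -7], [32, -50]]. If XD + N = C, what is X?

XD = C − N = [[3, -8], [38, -48]].
Right-multiplying both sides by D⁻¹ gives X = (C − N)D⁻¹.
D has determinant 8; D⁻¹ = [[1, 1], [3/4, 7/8]].
X = (C − N)D⁻¹ = [[-3, -4], [2, -4]].

X = [[-3, -4], [2, -4]]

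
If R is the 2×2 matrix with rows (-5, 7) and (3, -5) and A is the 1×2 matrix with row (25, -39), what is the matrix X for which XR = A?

Right-multiplying both sides by R⁻¹ gives X = AR⁻¹.
det R = 4, so R⁻¹ = [[-5/4, -7/4], [-3/4, -5/4]].
X = AR⁻¹ = [[25, -39]] · [[-5/4, -7/4], [-3/4, -5/4]] = [[-2, 5]].

X = [[-2, 5]]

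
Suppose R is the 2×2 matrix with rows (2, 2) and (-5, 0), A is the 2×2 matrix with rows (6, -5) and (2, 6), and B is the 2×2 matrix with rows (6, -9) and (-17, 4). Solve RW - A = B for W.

W = [[3, -2], [3, -5]]

RW = B + A = [[12, -14], [-15, 10]].
R is on the left of W, so left-multiply by R⁻¹: W = R⁻¹(B + A).
det R = 10; the adjugate gives R⁻¹ = [[0, -1/5], [1/2, 1/5]].
W = R⁻¹(B + A) = [[3, -2], [3, -5]].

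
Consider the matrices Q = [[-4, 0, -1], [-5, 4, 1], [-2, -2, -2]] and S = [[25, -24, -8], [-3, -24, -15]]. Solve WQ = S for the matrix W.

W = [[-1, -5, 2], [6, -5, 2]]

Right-multiplying both sides by Q⁻¹ gives W = SQ⁻¹.
det Q = 6; the adjugate gives Q⁻¹ = [[-1, 1/3, 2/3], [-2, 1, 3/2], [3, -4/3, -8/3]].
W = SQ⁻¹ = [[25, -24, -8], [-3, -24, -15]] · [[-1, 1/3, 2/3], [-2, 1, 3/2], [3, -4/3, -8/3]] = [[-1, -5, 2], [6, -5, 2]].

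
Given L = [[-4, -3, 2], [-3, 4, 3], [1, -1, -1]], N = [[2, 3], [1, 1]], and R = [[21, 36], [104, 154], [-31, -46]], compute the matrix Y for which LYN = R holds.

Y = [[-5, 3], [5, 1], [5, 3]]

Left-multiply by L⁻¹ and right-multiply by N⁻¹: Y = L⁻¹RN⁻¹.
det L = 2; the adjugate gives L⁻¹ = [[-1/2, -5/2, -17/2], [0, 1, 3], [-1/2, -7/2, -25/2]].
det N = -1, so N⁻¹ = [[-1, 3], [1, -2]].
L⁻¹R = [[-7, -12], [11, 16], [13, 18]].
Y = (L⁻¹R)N⁻¹ = [[-5, 3], [5, 1], [5, 3]].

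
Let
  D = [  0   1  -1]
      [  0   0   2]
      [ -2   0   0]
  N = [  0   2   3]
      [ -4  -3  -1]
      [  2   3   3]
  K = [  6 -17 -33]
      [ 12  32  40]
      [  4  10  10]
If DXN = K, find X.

Left-multiply by D⁻¹ and right-multiply by N⁻¹: X = D⁻¹KN⁻¹.
det D = -4; the adjugate gives D⁻¹ = [[0, 0, -1/2], [1, 1/2, 0], [0, 1/2, 0]].
det N = 2; the adjugate gives N⁻¹ = [[-3, 3/2, 7/2], [5, -3, -6], [-3, 2, 4]].
D⁻¹K = [[-2, -5, -5], [12, -1, -13], [6, 16, 20]].
X = (D⁻¹K)N⁻¹ = [[-4, 2, 3], [-2, -5, -4], [2, 1, 5]].

X = [[-4, 2, 3], [-2, -5, -4], [2, 1, 5]]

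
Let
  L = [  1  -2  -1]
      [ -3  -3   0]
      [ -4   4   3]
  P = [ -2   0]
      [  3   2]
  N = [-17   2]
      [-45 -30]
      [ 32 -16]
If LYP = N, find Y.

Isolating Y: multiply by L⁻¹ from the left and P⁻¹ from the right, so Y = L⁻¹NP⁻¹.
det L = -3; the adjugate gives L⁻¹ = [[3, -2/3, 1], [-3, 1/3, -1], [8, -4/3, 3]].
det P = -4, so P⁻¹ = [[-1/2, 0], [3/4, 1/2]].
L⁻¹N = [[11, 10], [4, 0], [20, 8]].
Y = (L⁻¹N)P⁻¹ = [[2, 5], [-2, 0], [-4, 4]].

Y = [[2, 5], [-2, 0], [-4, 4]]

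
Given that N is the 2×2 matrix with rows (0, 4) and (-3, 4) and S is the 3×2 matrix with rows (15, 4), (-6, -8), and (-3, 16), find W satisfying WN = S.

W = [[6, -5], [-4, 2], [3, 1]]

Right-multiplying both sides by N⁻¹ gives W = SN⁻¹.
det N = 12, so N⁻¹ = [[1/3, -1/3], [1/4, 0]].
W = SN⁻¹ = [[15, 4], [-6, -8], [-3, 16]] · [[1/3, -1/3], [1/4, 0]] = [[6, -5], [-4, 2], [3, 1]].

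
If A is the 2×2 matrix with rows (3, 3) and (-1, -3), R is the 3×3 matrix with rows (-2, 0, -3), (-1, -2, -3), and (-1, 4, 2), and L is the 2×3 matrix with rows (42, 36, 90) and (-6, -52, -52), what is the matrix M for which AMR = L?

Isolating M: multiply by A⁻¹ from the left and R⁻¹ from the right, so M = A⁻¹LR⁻¹.
det A = -6, so A⁻¹ = [[1/2, 1/2], [-1/6, -1/2]].
R has determinant 2; R⁻¹ = [[4, -6, -3], [5/2, -7/2, -3/2], [-3, 4, 2]].
A⁻¹L = [[18, -8, 19], [-4, 20, 11]].
M = (A⁻¹L)R⁻¹ = [[-5, -4, -4], [1, -2, 4]].

M = [[-5, -4, -4], [1, -2, 4]]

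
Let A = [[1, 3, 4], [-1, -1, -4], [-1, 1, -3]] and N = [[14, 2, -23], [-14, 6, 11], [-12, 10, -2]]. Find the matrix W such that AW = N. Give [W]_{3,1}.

Since A multiplies W on the left, W = A⁻¹N.
det A = 2, so A⁻¹ = [[7/2, 13/2, -4], [1/2, 1/2, 0], [-1, -2, 1]].
W = A⁻¹N = [[7/2, 13/2, -4], [1/2, 1/2, 0], [-1, -2, 1]] · [[14, 2, -23], [-14, 6, 11], [-12, 10, -2]] = [[6, 6, -1], [0, 4, -6], [2, -4, -1]].

2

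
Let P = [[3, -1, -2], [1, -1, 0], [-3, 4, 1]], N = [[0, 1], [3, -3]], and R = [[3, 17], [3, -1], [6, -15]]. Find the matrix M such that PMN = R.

M = [[4, 3], [2, 2], [-5, 3]]

M = P⁻¹RN⁻¹ (apply P⁻¹ on the left and N⁻¹ on the right).
det P = -4; the adjugate gives P⁻¹ = [[1/4, 7/4, 1/2], [1/4, 3/4, 1/2], [-1/4, 9/4, 1/2]].
det N = -3, so N⁻¹ = [[1, 1/3], [1, 0]].
P⁻¹R = [[9, -5], [6, -4], [9, -14]].
M = (P⁻¹R)N⁻¹ = [[4, 3], [2, 2], [-5, 3]].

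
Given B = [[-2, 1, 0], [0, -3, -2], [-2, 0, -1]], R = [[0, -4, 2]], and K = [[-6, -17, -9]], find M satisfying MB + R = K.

M = [[2, 5, 1]]

MB = K − R = [[-6, -13, -11]].
Right-multiplying both sides by B⁻¹ gives M = (K − R)B⁻¹.
det B = -2; the adjugate gives B⁻¹ = [[-3/2, -1/2, 1], [-2, -1, 2], [3, 1, -3]].
M = (K − R)B⁻¹ = [[2, 5, 1]].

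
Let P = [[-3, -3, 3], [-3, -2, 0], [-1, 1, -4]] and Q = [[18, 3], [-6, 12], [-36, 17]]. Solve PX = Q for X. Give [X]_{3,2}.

-2

Since P multiplies X on the left, X = P⁻¹Q.
det P = -3, so P⁻¹ = [[-8/3, 3, -2], [4, -5, 3], [5/3, -2, 1]].
X = P⁻¹Q = [[-8/3, 3, -2], [4, -5, 3], [5/3, -2, 1]] · [[18, 3], [-6, 12], [-36, 17]] = [[6, -6], [-6, 3], [6, -2]].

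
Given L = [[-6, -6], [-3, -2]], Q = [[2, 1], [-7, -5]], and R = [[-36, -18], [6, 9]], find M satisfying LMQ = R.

M = [[5, 4], [-2, -4]]

Isolating M: multiply by L⁻¹ from the left and Q⁻¹ from the right, so M = L⁻¹RQ⁻¹.
det L = -6; the adjugate gives L⁻¹ = [[1/3, -1], [-1/2, 1]].
det Q = -3; the adjugate gives Q⁻¹ = [[5/3, 1/3], [-7/3, -2/3]].
L⁻¹R = [[-18, -15], [24, 18]].
M = (L⁻¹R)Q⁻¹ = [[5, 4], [-2, -4]].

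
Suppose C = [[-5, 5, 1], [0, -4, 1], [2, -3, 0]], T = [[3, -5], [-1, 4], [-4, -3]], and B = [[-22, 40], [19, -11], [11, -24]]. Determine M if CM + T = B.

CM = B − T = [[-25, 45], [20, -15], [15, -21]].
C is on the left of M, so left-multiply by C⁻¹: M = C⁻¹(B − T).
C has determinant 3; C⁻¹ = [[1, -1, 3], [2/3, -2/3, 5/3], [8/3, -5/3, 20/3]].
M = C⁻¹(B − T) = [[0, -3], [-5, 5], [0, 5]].

M = [[0, -3], [-5, 5], [0, 5]]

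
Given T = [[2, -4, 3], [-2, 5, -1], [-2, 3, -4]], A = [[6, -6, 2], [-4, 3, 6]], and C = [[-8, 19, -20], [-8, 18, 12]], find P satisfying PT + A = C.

PT = C − A = [[-14, 25, -22], [-4, 15, 6]].
Right-multiplying both sides by T⁻¹ gives P = (C − A)T⁻¹.
det T = 2, so T⁻¹ = [[-17/2, -7/2, -11/2], [-3, -1, -2], [2, 1, 1]].
P = (C − A)T⁻¹ = [[0, 2, 5], [1, 5, -2]].

P = [[0, 2, 5], [1, 5, -2]]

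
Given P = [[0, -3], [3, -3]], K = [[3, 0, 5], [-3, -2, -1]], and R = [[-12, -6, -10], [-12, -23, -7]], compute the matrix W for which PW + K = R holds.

PW = R − K = [[-15, -6, -15], [-9, -21, -6]].
Since P multiplies W on the left, W = P⁻¹(R − K).
P has determinant 9; P⁻¹ = [[-1/3, 1/3], [-1/3, 0]].
W = P⁻¹(R − K) = [[2, -5, 3], [5, 2, 5]].

W = [[2, -5, 3], [5, 2, 5]]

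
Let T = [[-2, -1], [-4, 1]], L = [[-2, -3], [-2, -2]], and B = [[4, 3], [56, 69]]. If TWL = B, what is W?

Left-multiply by T⁻¹ and right-multiply by L⁻¹: W = T⁻¹BL⁻¹.
det T = -6; the adjugate gives T⁻¹ = [[-1/6, -1/6], [-2/3, 1/3]].
det L = -2, so L⁻¹ = [[1, -3/2], [-1, 1]].
T⁻¹B = [[-10, -12], [16, 21]].
W = (T⁻¹B)L⁻¹ = [[2, 3], [-5, -3]].

W = [[2, 3], [-5, -3]]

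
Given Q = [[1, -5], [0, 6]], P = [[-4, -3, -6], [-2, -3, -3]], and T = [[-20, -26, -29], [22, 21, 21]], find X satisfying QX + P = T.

X = [[4, -3, -3], [4, 4, 4]]

QX = T − P = [[-16, -23, -23], [24, 24, 24]].
Q is on the left of X, so left-multiply by Q⁻¹: X = Q⁻¹(T − P).
det Q = 6; the adjugate gives Q⁻¹ = [[1, 5/6], [0, 1/6]].
X = Q⁻¹(T − P) = [[4, -3, -3], [4, 4, 4]].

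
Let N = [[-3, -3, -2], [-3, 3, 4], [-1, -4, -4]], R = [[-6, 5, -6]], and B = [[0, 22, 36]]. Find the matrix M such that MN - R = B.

MN = B + R = [[-6, 27, 30]].
Since N sits to the right of M, M = (B + R)N⁻¹.
N has determinant 6; N⁻¹ = [[2/3, -2/3, -1], [-8/3, 5/3, 3], [5/2, -3/2, -3]].
M = (B + R)N⁻¹ = [[-1, 4, -3]].

M = [[-1, 4, -3]]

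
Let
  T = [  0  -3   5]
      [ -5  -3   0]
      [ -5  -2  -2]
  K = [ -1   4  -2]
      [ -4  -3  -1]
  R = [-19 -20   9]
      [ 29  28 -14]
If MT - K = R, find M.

MT = R + K = [[-20, -16, 7], [25, 25, -15]].
Right-multiplying both sides by T⁻¹ gives M = (R + K)T⁻¹.
T has determinant 5; T⁻¹ = [[6/5, -16/5, 3], [-2, 5, -5], [-1, 3, -3]].
M = (R + K)T⁻¹ = [[1, 5, -1], [-5, 0, -5]].

M = [[1, 5, -1], [-5, 0, -5]]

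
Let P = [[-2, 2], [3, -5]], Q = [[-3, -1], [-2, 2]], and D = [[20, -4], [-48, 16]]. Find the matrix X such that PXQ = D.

Isolating X: multiply by P⁻¹ from the left and Q⁻¹ from the right, so X = P⁻¹DQ⁻¹.
det P = 4, so P⁻¹ = [[-5/4, -1/2], [-3/4, -1/2]].
Q has determinant -8; Q⁻¹ = [[-1/4, -1/8], [-1/4, 3/8]].
P⁻¹D = [[-1, -3], [9, -5]].
X = (P⁻¹D)Q⁻¹ = [[1, -1], [-1, -3]].

X = [[1, -1], [-1, -3]]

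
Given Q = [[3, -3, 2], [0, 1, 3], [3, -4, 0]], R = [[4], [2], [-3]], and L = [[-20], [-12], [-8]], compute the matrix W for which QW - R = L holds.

QW = L + R = [[-16], [-10], [-11]].
Q is on the left of W, so left-multiply by Q⁻¹: W = Q⁻¹(L + R).
det Q = 3, so Q⁻¹ = [[4, -8/3, -11/3], [3, -2, -3], [-1, 1, 1]].
W = Q⁻¹(L + R) = [[3], [5], [-5]].

W = [[3], [5], [-5]]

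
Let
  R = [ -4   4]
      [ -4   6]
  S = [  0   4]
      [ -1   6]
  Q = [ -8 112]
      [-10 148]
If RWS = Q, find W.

Left-multiply by R⁻¹ and right-multiply by S⁻¹: W = R⁻¹QS⁻¹.
det R = -8; the adjugate gives R⁻¹ = [[-3/4, 1/2], [-1/2, 1/2]].
det S = 4, so S⁻¹ = [[3/2, -1], [1/4, 0]].
R⁻¹Q = [[1, -10], [-1, 18]].
W = (R⁻¹Q)S⁻¹ = [[-1, -1], [3, 1]].

W = [[-1, -1], [3, 1]]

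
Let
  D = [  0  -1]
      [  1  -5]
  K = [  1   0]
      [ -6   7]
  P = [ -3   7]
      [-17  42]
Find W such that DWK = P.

W = [[4, 1], [-3, -1]]

W = D⁻¹PK⁻¹ (apply D⁻¹ on the left and K⁻¹ on the right).
D has determinant 1; D⁻¹ = [[-5, 1], [-1, 0]].
det K = 7; the adjugate gives K⁻¹ = [[1, 0], [6/7, 1/7]].
D⁻¹P = [[-2, 7], [3, -7]].
W = (D⁻¹P)K⁻¹ = [[4, 1], [-3, -1]].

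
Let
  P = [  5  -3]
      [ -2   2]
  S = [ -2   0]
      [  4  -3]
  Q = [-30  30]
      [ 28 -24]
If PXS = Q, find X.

X = P⁻¹QS⁻¹ (apply P⁻¹ on the left and S⁻¹ on the right).
P has determinant 4; P⁻¹ = [[1/2, 3/4], [1/2, 5/4]].
det S = 6, so S⁻¹ = [[-1/2, 0], [-2/3, -1/3]].
P⁻¹Q = [[6, -3], [20, -15]].
X = (P⁻¹Q)S⁻¹ = [[-1, 1], [0, 5]].

X = [[-1, 1], [0, 5]]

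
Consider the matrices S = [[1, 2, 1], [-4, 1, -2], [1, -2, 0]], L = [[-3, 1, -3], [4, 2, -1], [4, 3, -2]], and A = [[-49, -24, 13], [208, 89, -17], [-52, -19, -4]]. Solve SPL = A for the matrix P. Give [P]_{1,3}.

Isolating P: multiply by S⁻¹ from the left and L⁻¹ from the right, so P = S⁻¹AL⁻¹.
S has determinant -1; S⁻¹ = [[4, 2, 5], [2, 1, 2], [-7, -4, -9]].
det L = -5; the adjugate gives L⁻¹ = [[1/5, 7/5, -1], [-4/5, -18/5, 3], [-4/5, -13/5, 2]].
S⁻¹A = [[-40, -13, -2], [6, 3, 1], [-21, -17, 13]].
P = (S⁻¹A)L⁻¹ = [[4, -4, -3], [-2, -5, 5], [-1, -2, -4]].

-3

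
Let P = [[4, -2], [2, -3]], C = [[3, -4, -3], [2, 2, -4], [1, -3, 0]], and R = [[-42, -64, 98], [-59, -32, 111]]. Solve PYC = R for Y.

Isolating Y: multiply by P⁻¹ from the left and C⁻¹ from the right, so Y = P⁻¹RC⁻¹.
det P = -8, so P⁻¹ = [[3/8, -1/4], [1/4, -1/2]].
det C = 4, so C⁻¹ = [[-3, 9/4, 11/2], [-1, 3/4, 3/2], [-2, 5/4, 7/2]].
P⁻¹R = [[-1, -16, 9], [19, 0, -31]].
Y = (P⁻¹R)C⁻¹ = [[1, -3, 2], [5, 4, -4]].

Y = [[1, -3, 2], [5, 4, -4]]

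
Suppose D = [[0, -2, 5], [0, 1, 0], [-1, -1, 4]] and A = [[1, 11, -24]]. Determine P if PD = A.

P = [[-4, 2, -1]]

D is on the right of P, so right-multiply by D⁻¹: P = AD⁻¹.
det D = 5, so D⁻¹ = [[4/5, 3/5, -1], [0, 1, 0], [1/5, 2/5, 0]].
P = AD⁻¹ = [[1, 11, -24]] · [[4/5, 3/5, -1], [0, 1, 0], [1/5, 2/5, 0]] = [[-4, 2, -1]].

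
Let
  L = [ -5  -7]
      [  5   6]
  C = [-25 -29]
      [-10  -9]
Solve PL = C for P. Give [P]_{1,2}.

Right-multiplying both sides by L⁻¹ gives P = CL⁻¹.
det L = 5, so L⁻¹ = [[6/5, 7/5], [-1, -1]].
P = CL⁻¹ = [[-25, -29], [-10, -9]] · [[6/5, 7/5], [-1, -1]] = [[-1, -6], [-3, -5]].

-6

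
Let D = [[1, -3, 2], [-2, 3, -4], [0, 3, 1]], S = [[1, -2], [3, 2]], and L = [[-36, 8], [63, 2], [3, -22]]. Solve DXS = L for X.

X = [[-3, -4], [3, 0], [0, -2]]

Isolating X: multiply by D⁻¹ from the left and S⁻¹ from the right, so X = D⁻¹LS⁻¹.
det D = -3; the adjugate gives D⁻¹ = [[-5, -3, -2], [-2/3, -1/3, 0], [2, 1, 1]].
det S = 8; the adjugate gives S⁻¹ = [[1/4, 1/4], [-3/8, 1/8]].
D⁻¹L = [[-15, -2], [3, -6], [-6, -4]].
X = (D⁻¹L)S⁻¹ = [[-3, -4], [3, 0], [0, -2]].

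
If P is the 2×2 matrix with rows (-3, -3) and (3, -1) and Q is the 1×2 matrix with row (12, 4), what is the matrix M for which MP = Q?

P is on the right of M, so right-multiply by P⁻¹: M = QP⁻¹.
P has determinant 12; P⁻¹ = [[-1/12, 1/4], [-1/4, -1/4]].
M = QP⁻¹ = [[12, 4]] · [[-1/12, 1/4], [-1/4, -1/4]] = [[-2, 2]].

M = [[-2, 2]]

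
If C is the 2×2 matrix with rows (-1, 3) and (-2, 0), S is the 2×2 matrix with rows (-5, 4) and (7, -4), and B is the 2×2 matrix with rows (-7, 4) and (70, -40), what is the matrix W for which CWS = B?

Isolating W: multiply by C⁻¹ from the left and S⁻¹ from the right, so W = C⁻¹BS⁻¹.
det C = 6; the adjugate gives C⁻¹ = [[0, -1/2], [1/3, -1/6]].
det S = -8; the adjugate gives S⁻¹ = [[1/2, 1/2], [7/8, 5/8]].
C⁻¹B = [[-35, 20], [-14, 8]].
W = (C⁻¹B)S⁻¹ = [[0, -5], [0, -2]].

W = [[0, -5], [0, -2]]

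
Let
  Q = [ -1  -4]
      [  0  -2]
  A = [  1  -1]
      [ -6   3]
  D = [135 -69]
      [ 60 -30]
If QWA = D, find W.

W = [[-3, 2], [0, 5]]

Isolating W: multiply by Q⁻¹ from the left and A⁻¹ from the right, so W = Q⁻¹DA⁻¹.
Q has determinant 2; Q⁻¹ = [[-1, 2], [0, -1/2]].
det A = -3, so A⁻¹ = [[-1, -1/3], [-2, -1/3]].
Q⁻¹D = [[-15, 9], [-30, 15]].
W = (Q⁻¹D)A⁻¹ = [[-3, 2], [0, 5]].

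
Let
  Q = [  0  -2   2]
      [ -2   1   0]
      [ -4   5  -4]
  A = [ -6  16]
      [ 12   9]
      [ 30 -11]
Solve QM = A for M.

M = [[-3, -6], [6, -3], [3, 5]]

Q is on the left of M, so left-multiply by Q⁻¹: M = Q⁻¹A.
det Q = 4; the adjugate gives Q⁻¹ = [[-1, 1/2, -1/2], [-2, 2, -1], [-3/2, 2, -1]].
M = Q⁻¹A = [[-1, 1/2, -1/2], [-2, 2, -1], [-3/2, 2, -1]] · [[-6, 16], [12, 9], [30, -11]] = [[-3, -6], [6, -3], [3, 5]].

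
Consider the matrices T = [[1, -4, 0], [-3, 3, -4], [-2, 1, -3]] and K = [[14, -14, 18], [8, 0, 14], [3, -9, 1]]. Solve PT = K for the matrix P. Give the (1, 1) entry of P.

Since T sits to the right of P, P = KT⁻¹.
T has determinant -1; T⁻¹ = [[5, 12, -16], [1, 3, -4], [-3, -7, 9]].
P = KT⁻¹ = [[14, -14, 18], [8, 0, 14], [3, -9, 1]] · [[5, 12, -16], [1, 3, -4], [-3, -7, 9]] = [[2, 0, -6], [-2, -2, -2], [3, 2, -3]].

2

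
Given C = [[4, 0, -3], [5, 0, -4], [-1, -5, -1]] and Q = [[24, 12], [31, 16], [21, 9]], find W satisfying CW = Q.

W = [[3, 0], [-4, -1], [-4, -4]]

C is on the left of W, so left-multiply by C⁻¹: W = C⁻¹Q.
det C = -5, so C⁻¹ = [[4, -3, 0], [-9/5, 7/5, -1/5], [5, -4, 0]].
W = C⁻¹Q = [[4, -3, 0], [-9/5, 7/5, -1/5], [5, -4, 0]] · [[24, 12], [31, 16], [21, 9]] = [[3, 0], [-4, -1], [-4, -4]].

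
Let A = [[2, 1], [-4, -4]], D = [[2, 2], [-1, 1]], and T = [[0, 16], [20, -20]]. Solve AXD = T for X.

X = [[4, 3], [-4, 2]]

Isolating X: multiply by A⁻¹ from the left and D⁻¹ from the right, so X = A⁻¹TD⁻¹.
A has determinant -4; A⁻¹ = [[1, 1/4], [-1, -1/2]].
D has determinant 4; D⁻¹ = [[1/4, -1/2], [1/4, 1/2]].
A⁻¹T = [[5, 11], [-10, -6]].
X = (A⁻¹T)D⁻¹ = [[4, 3], [-4, 2]].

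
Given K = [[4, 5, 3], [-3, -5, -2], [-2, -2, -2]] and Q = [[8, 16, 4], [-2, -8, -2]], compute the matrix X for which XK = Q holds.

X = [[0, -4, 2], [6, 6, 4]]

Since K sits to the right of X, X = QK⁻¹.
det K = 2; the adjugate gives K⁻¹ = [[3, 2, 5/2], [-1, -1, -1/2], [-2, -1, -5/2]].
X = QK⁻¹ = [[8, 16, 4], [-2, -8, -2]] · [[3, 2, 5/2], [-1, -1, -1/2], [-2, -1, -5/2]] = [[0, -4, 2], [6, 6, 4]].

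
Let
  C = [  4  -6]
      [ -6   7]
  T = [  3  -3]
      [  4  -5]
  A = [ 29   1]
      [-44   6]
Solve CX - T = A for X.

X = [[2, 1], [-4, 1]]

CX = A + T = [[32, -2], [-40, 1]].
C is on the left of X, so left-multiply by C⁻¹: X = C⁻¹(A + T).
det C = -8, so C⁻¹ = [[-7/8, -3/4], [-3/4, -1/2]].
X = C⁻¹(A + T) = [[2, 1], [-4, 1]].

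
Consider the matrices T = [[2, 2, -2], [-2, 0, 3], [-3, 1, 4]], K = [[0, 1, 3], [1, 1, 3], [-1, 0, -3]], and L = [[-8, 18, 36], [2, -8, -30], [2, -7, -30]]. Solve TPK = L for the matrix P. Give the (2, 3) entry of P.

Isolating P: multiply by T⁻¹ from the left and K⁻¹ from the right, so P = T⁻¹LK⁻¹.
det T = -4, so T⁻¹ = [[3/4, 5/2, -3/2], [1/4, -1/2, 1/2], [1/2, 2, -1]].
det K = 3, so K⁻¹ = [[-1, 1, 0], [0, 1, 1], [1/3, -1/3, -1/3]].
T⁻¹L = [[-4, 4, -3], [-2, 5, 9], [-2, 0, -12]].
P = (T⁻¹L)K⁻¹ = [[3, 1, 5], [5, 0, 2], [-2, 2, 4]].

2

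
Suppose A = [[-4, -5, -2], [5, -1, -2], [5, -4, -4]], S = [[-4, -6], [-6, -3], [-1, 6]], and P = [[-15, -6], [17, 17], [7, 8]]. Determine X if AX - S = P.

X = [[2, 2], [3, 2], [-2, -3]]

AX = P + S = [[-19, -12], [11, 14], [6, 14]].
Since A multiplies X on the left, X = A⁻¹(P + S).
det A = -4, so A⁻¹ = [[1, 3, -2], [-5/2, -13/2, 9/2], [15/4, 41/4, -29/4]].
X = A⁻¹(P + S) = [[2, 2], [3, 2], [-2, -3]].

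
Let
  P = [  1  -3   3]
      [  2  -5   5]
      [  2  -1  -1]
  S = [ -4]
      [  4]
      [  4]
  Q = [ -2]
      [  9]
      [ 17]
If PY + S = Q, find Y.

PY = Q − S = [[2], [5], [13]].
Since P multiplies Y on the left, Y = P⁻¹(Q − S).
det P = -2; the adjugate gives P⁻¹ = [[-5, 3, 0], [-6, 7/2, -1/2], [-4, 5/2, -1/2]].
Y = P⁻¹(Q − S) = [[5], [-1], [-2]].

Y = [[5], [-1], [-2]]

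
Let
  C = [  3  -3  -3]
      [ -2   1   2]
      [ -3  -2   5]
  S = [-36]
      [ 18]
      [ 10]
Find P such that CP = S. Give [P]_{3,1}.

2

C is on the left of P, so left-multiply by C⁻¹: P = C⁻¹S.
det C = -6, so C⁻¹ = [[-3/2, -7/2, 1/2], [-2/3, -1, 0], [-7/6, -5/2, 1/2]].
P = C⁻¹S = [[-3/2, -7/2, 1/2], [-2/3, -1, 0], [-7/6, -5/2, 1/2]] · [[-36], [18], [10]] = [[-4], [6], [2]].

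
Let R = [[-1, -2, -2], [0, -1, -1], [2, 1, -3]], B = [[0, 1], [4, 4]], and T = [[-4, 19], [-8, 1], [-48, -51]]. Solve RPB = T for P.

Left-multiply by R⁻¹ and right-multiply by B⁻¹: P = R⁻¹TB⁻¹.
det R = -4; the adjugate gives R⁻¹ = [[-1, 2, 0], [1/2, -7/4, 1/4], [-1/2, 3/4, -1/4]].
det B = -4, so B⁻¹ = [[-1, 1/4], [1, 0]].
R⁻¹T = [[-12, -17], [0, -5], [8, 4]].
P = (R⁻¹T)B⁻¹ = [[-5, -3], [-5, 0], [-4, 2]].

P = [[-5, -3], [-5, 0], [-4, 2]]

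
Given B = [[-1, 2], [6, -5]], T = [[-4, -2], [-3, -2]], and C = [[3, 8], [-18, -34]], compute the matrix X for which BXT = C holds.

X = [[-3, 5], [3, -4]]

X = B⁻¹CT⁻¹ (apply B⁻¹ on the left and T⁻¹ on the right).
B has determinant -7; B⁻¹ = [[5/7, 2/7], [6/7, 1/7]].
det T = 2; the adjugate gives T⁻¹ = [[-1, 1], [3/2, -2]].
B⁻¹C = [[-3, -4], [0, 2]].
X = (B⁻¹C)T⁻¹ = [[-3, 5], [3, -4]].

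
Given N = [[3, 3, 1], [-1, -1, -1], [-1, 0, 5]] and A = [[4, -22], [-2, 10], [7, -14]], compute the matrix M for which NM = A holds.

Since N multiplies M on the left, M = N⁻¹A.
N has determinant 2; N⁻¹ = [[-5/2, -15/2, -1], [3, 8, 1], [-1/2, -3/2, 0]].
M = N⁻¹A = [[-5/2, -15/2, -1], [3, 8, 1], [-1/2, -3/2, 0]] · [[4, -22], [-2, 10], [7, -14]] = [[-2, -6], [3, 0], [1, -4]].

M = [[-2, -6], [3, 0], [1, -4]]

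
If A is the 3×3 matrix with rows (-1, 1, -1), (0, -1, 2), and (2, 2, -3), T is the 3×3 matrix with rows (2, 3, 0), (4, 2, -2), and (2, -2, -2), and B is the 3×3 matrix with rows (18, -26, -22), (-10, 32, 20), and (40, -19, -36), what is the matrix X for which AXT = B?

X = [[1, 2, -3], [2, 5, 5], [5, 1, -1]]

X = A⁻¹BT⁻¹ (apply A⁻¹ on the left and T⁻¹ on the right).
det A = 3; the adjugate gives A⁻¹ = [[-1/3, 1/3, 1/3], [4/3, 5/3, 2/3], [2/3, 4/3, 1/3]].
T has determinant -4; T⁻¹ = [[2, -3/2, 3/2], [-1, 1, -1], [3, -5/2, 2]].
A⁻¹B = [[4, 13, 2], [34, 6, -20], [12, 19, 0]].
X = (A⁻¹B)T⁻¹ = [[1, 2, -3], [2, 5, 5], [5, 1, -1]].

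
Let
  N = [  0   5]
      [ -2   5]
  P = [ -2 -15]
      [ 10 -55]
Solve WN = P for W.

N is on the right of W, so right-multiply by N⁻¹: W = PN⁻¹.
N has determinant 10; N⁻¹ = [[1/2, -1/2], [1/5, 0]].
W = PN⁻¹ = [[-2, -15], [10, -55]] · [[1/2, -1/2], [1/5, 0]] = [[-4, 1], [-6, -5]].

W = [[-4, 1], [-6, -5]]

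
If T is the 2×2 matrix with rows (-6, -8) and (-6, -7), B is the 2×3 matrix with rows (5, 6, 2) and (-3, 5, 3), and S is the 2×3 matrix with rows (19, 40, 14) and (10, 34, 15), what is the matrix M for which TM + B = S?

TM = S − B = [[14, 34, 12], [13, 29, 12]].
Since T multiplies M on the left, M = T⁻¹(S − B).
det T = -6, so T⁻¹ = [[7/6, -4/3], [-1, 1]].
M = T⁻¹(S − B) = [[-1, 1, -2], [-1, -5, 0]].

M = [[-1, 1, -2], [-1, -5, 0]]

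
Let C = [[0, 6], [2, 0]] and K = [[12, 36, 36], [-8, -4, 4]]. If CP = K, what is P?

Since C multiplies P on the left, P = C⁻¹K.
det C = -12; the adjugate gives C⁻¹ = [[0, 1/2], [1/6, 0]].
P = C⁻¹K = [[0, 1/2], [1/6, 0]] · [[12, 36, 36], [-8, -4, 4]] = [[-4, -2, 2], [2, 6, 6]].

P = [[-4, -2, 2], [2, 6, 6]]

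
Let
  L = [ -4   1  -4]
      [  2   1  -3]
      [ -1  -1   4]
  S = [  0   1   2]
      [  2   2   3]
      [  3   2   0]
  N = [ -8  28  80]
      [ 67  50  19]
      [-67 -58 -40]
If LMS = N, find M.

M = L⁻¹NS⁻¹ (apply L⁻¹ on the left and S⁻¹ on the right).
det L = -5, so L⁻¹ = [[-1/5, 0, -1/5], [1, 4, 4], [1/5, 1, 6/5]].
S has determinant 5; S⁻¹ = [[-6/5, 4/5, -1/5], [9/5, -6/5, 4/5], [-2/5, 3/5, -2/5]].
L⁻¹N = [[15, 6, -8], [-8, -4, -4], [-15, -14, -13]].
M = (L⁻¹N)S⁻¹ = [[-4, 0, 5], [4, -4, 0], [-2, -3, -3]].

M = [[-4, 0, 5], [4, -4, 0], [-2, -3, -3]]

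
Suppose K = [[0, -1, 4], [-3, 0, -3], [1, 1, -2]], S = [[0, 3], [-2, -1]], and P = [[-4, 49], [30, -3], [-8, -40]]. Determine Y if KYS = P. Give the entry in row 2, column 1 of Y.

-5

Left-multiply by K⁻¹ and right-multiply by S⁻¹: Y = K⁻¹PS⁻¹.
det K = -3, so K⁻¹ = [[-1, -2/3, -1], [3, 4/3, 4], [1, 1/3, 1]].
det S = 6, so S⁻¹ = [[-1/6, -1/2], [1/3, 0]].
K⁻¹P = [[-8, -7], [-4, -17], [-2, 8]].
Y = (K⁻¹P)S⁻¹ = [[-1, 4], [-5, 2], [3, 1]].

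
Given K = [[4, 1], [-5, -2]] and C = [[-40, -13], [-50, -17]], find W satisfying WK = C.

W = [[-5, 4], [-5, 6]]

Since K sits to the right of W, W = CK⁻¹.
K has determinant -3; K⁻¹ = [[2/3, 1/3], [-5/3, -4/3]].
W = CK⁻¹ = [[-40, -13], [-50, -17]] · [[2/3, 1/3], [-5/3, -4/3]] = [[-5, 4], [-5, 6]].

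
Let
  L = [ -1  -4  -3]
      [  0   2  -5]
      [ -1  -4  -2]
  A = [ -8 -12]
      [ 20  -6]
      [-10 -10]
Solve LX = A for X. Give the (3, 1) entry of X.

Left-multiplying both sides by L⁻¹ gives X = L⁻¹A.
L has determinant -2; L⁻¹ = [[12, -2, -13], [-5/2, 1/2, 5/2], [-1, 0, 1]].
X = L⁻¹A = [[12, -2, -13], [-5/2, 1/2, 5/2], [-1, 0, 1]] · [[-8, -12], [20, -6], [-10, -10]] = [[-6, -2], [5, 2], [-2, 2]].

-2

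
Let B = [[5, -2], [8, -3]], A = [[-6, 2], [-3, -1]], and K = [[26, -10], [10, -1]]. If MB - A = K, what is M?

MB = K + A = [[20, -8], [7, -2]].
Since B sits to the right of M, M = (K + A)B⁻¹.
B has determinant 1; B⁻¹ = [[-3, 2], [-8, 5]].
M = (K + A)B⁻¹ = [[4, 0], [-5, 4]].

M = [[4, 0], [-5, 4]]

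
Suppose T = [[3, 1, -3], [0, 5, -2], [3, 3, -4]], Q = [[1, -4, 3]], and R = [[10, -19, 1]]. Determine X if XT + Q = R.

X = [[2, -4, 1]]

XT = R − Q = [[9, -15, -2]].
Since T sits to the right of X, X = (R − Q)T⁻¹.
T has determinant -3; T⁻¹ = [[14/3, 5/3, -13/3], [2, 1, -2], [5, 2, -5]].
X = (R − Q)T⁻¹ = [[2, -4, 1]].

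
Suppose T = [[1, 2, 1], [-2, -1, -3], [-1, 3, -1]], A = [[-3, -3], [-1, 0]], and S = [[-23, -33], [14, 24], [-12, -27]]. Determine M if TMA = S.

Left-multiply by T⁻¹ and right-multiply by A⁻¹: M = T⁻¹SA⁻¹.
det T = 5; the adjugate gives T⁻¹ = [[2, 1, -1], [1/5, 0, 1/5], [-7/5, -1, 3/5]].
det A = -3; the adjugate gives A⁻¹ = [[0, -1], [-1/3, 1]].
T⁻¹S = [[-20, -15], [-7, -12], [11, 6]].
M = (T⁻¹S)A⁻¹ = [[5, 5], [4, -5], [-2, -5]].

M = [[5, 5], [4, -5], [-2, -5]]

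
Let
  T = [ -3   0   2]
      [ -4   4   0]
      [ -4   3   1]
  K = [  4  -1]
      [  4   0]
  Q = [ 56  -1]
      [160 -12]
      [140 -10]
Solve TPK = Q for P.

P = [[1, -5], [4, 2], [2, -1]]

P = T⁻¹QK⁻¹ (apply T⁻¹ on the left and K⁻¹ on the right).
det T = -4, so T⁻¹ = [[-1, -3/2, 2], [-1, -5/4, 2], [-1, -9/4, 3]].
det K = 4, so K⁻¹ = [[0, 1/4], [-1, 1]].
T⁻¹Q = [[-16, -1], [24, -4], [4, -2]].
P = (T⁻¹Q)K⁻¹ = [[1, -5], [4, 2], [2, -1]].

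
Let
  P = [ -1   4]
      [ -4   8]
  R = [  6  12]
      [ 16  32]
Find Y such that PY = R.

Y = [[-2, -4], [1, 2]]

P is on the left of Y, so left-multiply by P⁻¹: Y = P⁻¹R.
P has determinant 8; P⁻¹ = [[1, -1/2], [1/2, -1/8]].
Y = P⁻¹R = [[1, -1/2], [1/2, -1/8]] · [[6, 12], [16, 32]] = [[-2, -4], [1, 2]].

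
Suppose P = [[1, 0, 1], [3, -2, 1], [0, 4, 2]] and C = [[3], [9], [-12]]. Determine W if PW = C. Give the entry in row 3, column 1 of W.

6

Left-multiplying both sides by P⁻¹ gives W = P⁻¹C.
det P = 4, so P⁻¹ = [[-2, 1, 1/2], [-3/2, 1/2, 1/2], [3, -1, -1/2]].
W = P⁻¹C = [[-2, 1, 1/2], [-3/2, 1/2, 1/2], [3, -1, -1/2]] · [[3], [9], [-12]] = [[-3], [-6], [6]].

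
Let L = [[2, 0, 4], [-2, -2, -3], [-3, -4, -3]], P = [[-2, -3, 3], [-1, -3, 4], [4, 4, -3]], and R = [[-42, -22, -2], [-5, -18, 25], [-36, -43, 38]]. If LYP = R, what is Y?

Y = [[2, 3, -1], [-3, 1, 4], [1, -5, -2]]

Y = L⁻¹RP⁻¹ (apply L⁻¹ on the left and P⁻¹ on the right).
L has determinant -4; L⁻¹ = [[3/2, 4, -2], [-3/4, -3/2, 1/2], [-1/2, -2, 1]].
P has determinant -1; P⁻¹ = [[7, -3, 3], [-13, 6, -5], [-8, 4, -3]].
L⁻¹R = [[-11, -19, 21], [21, 22, -17], [-5, 4, -11]].
Y = (L⁻¹R)P⁻¹ = [[2, 3, -1], [-3, 1, 4], [1, -5, -2]].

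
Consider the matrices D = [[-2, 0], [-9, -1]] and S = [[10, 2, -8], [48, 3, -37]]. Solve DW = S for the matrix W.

W = [[-5, -1, 4], [-3, 6, 1]]

Left-multiplying both sides by D⁻¹ gives W = D⁻¹S.
det D = 2; the adjugate gives D⁻¹ = [[-1/2, 0], [9/2, -1]].
W = D⁻¹S = [[-1/2, 0], [9/2, -1]] · [[10, 2, -8], [48, 3, -37]] = [[-5, -1, 4], [-3, 6, 1]].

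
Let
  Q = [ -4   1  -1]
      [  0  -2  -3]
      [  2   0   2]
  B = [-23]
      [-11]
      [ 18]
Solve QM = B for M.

M = [[4], [-2], [5]]

Since Q multiplies M on the left, M = Q⁻¹B.
Q has determinant 6; Q⁻¹ = [[-2/3, -1/3, -5/6], [-1, -1, -2], [2/3, 1/3, 4/3]].
M = Q⁻¹B = [[-2/3, -1/3, -5/6], [-1, -1, -2], [2/3, 1/3, 4/3]] · [[-23], [-11], [18]] = [[4], [-2], [5]].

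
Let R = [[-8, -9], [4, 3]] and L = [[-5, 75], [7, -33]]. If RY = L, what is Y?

Y = [[4, -6], [-3, -3]]

R is on the left of Y, so left-multiply by R⁻¹: Y = R⁻¹L.
det R = 12; the adjugate gives R⁻¹ = [[1/4, 3/4], [-1/3, -2/3]].
Y = R⁻¹L = [[1/4, 3/4], [-1/3, -2/3]] · [[-5, 75], [7, -33]] = [[4, -6], [-3, -3]].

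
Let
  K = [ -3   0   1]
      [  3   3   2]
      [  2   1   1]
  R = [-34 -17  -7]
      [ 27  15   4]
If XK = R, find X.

Right-multiplying both sides by K⁻¹ gives X = RK⁻¹.
K has determinant -6; K⁻¹ = [[-1/6, -1/6, 1/2], [-1/6, 5/6, -3/2], [1/2, -1/2, 3/2]].
X = RK⁻¹ = [[-34, -17, -7], [27, 15, 4]] · [[-1/6, -1/6, 1/2], [-1/6, 5/6, -3/2], [1/2, -1/2, 3/2]] = [[5, -5, -2], [-5, 6, -3]].

X = [[5, -5, -2], [-5, 6, -3]]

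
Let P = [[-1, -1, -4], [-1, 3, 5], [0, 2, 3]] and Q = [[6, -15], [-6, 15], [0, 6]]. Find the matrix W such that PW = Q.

Since P multiplies W on the left, W = P⁻¹Q.
det P = 6, so P⁻¹ = [[-1/6, -5/6, 7/6], [1/2, -1/2, 3/2], [-1/3, 1/3, -2/3]].
W = P⁻¹Q = [[-1/6, -5/6, 7/6], [1/2, -1/2, 3/2], [-1/3, 1/3, -2/3]] · [[6, -15], [-6, 15], [0, 6]] = [[4, -3], [6, -6], [-4, 6]].

W = [[4, -3], [6, -6], [-4, 6]]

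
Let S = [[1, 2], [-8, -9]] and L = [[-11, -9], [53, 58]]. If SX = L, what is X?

X = [[-1, -5], [-5, -2]]

Left-multiplying both sides by S⁻¹ gives X = S⁻¹L.
det S = 7, so S⁻¹ = [[-9/7, -2/7], [8/7, 1/7]].
X = S⁻¹L = [[-9/7, -2/7], [8/7, 1/7]] · [[-11, -9], [53, 58]] = [[-1, -5], [-5, -2]].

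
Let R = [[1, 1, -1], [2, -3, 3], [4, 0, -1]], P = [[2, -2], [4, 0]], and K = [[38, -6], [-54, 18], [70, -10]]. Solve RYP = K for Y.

Y = R⁻¹KP⁻¹ (apply R⁻¹ on the left and P⁻¹ on the right).
R has determinant 5; R⁻¹ = [[3/5, 1/5, 0], [14/5, 3/5, -1], [12/5, 4/5, -1]].
det P = 8; the adjugate gives P⁻¹ = [[0, 1/4], [-1/2, 1/4]].
R⁻¹K = [[12, 0], [4, 4], [-22, 10]].
Y = (R⁻¹K)P⁻¹ = [[0, 3], [-2, 2], [-5, -3]].

Y = [[0, 3], [-2, 2], [-5, -3]]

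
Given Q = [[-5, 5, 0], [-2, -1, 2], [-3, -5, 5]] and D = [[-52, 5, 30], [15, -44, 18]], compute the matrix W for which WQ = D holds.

Right-multiplying both sides by Q⁻¹ gives W = DQ⁻¹.
det Q = -5; the adjugate gives Q⁻¹ = [[-1, 5, -2], [-4/5, 5, -2], [-7/5, 8, -3]].
W = DQ⁻¹ = [[-52, 5, 30], [15, -44, 18]] · [[-1, 5, -2], [-4/5, 5, -2], [-7/5, 8, -3]] = [[6, 5, 4], [-5, -1, 4]].

W = [[6, 5, 4], [-5, -1, 4]]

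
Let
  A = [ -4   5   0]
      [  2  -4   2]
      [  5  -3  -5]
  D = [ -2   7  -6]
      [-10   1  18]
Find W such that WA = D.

A is on the right of W, so right-multiply by A⁻¹: W = DA⁻¹.
det A = -4; the adjugate gives A⁻¹ = [[-13/2, -25/4, -5/2], [-5, -5, -2], [-7/2, -13/4, -3/2]].
W = DA⁻¹ = [[-2, 7, -6], [-10, 1, 18]] · [[-13/2, -25/4, -5/2], [-5, -5, -2], [-7/2, -13/4, -3/2]] = [[-1, -3, 0], [-3, -1, -4]].

W = [[-1, -3, 0], [-3, -1, -4]]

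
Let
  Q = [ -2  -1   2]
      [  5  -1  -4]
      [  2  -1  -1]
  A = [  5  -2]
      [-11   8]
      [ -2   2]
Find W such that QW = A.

Since Q multiplies W on the left, W = Q⁻¹A.
Q has determinant 3; Q⁻¹ = [[-1, -1, 2], [-1, -2/3, 2/3], [-1, -4/3, 7/3]].
W = Q⁻¹A = [[-1, -1, 2], [-1, -2/3, 2/3], [-1, -4/3, 7/3]] · [[5, -2], [-11, 8], [-2, 2]] = [[2, -2], [1, -2], [5, -4]].

W = [[2, -2], [1, -2], [5, -4]]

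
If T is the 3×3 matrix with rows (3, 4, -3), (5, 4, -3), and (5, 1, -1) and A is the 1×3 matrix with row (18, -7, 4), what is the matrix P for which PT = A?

P = [[-4, 1, 5]]

Since T sits to the right of P, P = AT⁻¹.
det T = 2; the adjugate gives T⁻¹ = [[-1/2, 1/2, 0], [-5, 6, -3], [-15/2, 17/2, -4]].
P = AT⁻¹ = [[18, -7, 4]] · [[-1/2, 1/2, 0], [-5, 6, -3], [-15/2, 17/2, -4]] = [[-4, 1, 5]].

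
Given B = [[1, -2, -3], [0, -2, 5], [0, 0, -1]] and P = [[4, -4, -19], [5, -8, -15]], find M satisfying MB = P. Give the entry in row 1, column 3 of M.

Right-multiplying both sides by B⁻¹ gives M = PB⁻¹.
B has determinant 2; B⁻¹ = [[1, -1, -8], [0, -1/2, -5/2], [0, 0, -1]].
M = PB⁻¹ = [[4, -4, -19], [5, -8, -15]] · [[1, -1, -8], [0, -1/2, -5/2], [0, 0, -1]] = [[4, -2, -3], [5, -1, -5]].

-3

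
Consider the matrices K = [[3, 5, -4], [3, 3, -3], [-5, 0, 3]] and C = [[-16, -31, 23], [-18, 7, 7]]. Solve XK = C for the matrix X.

X = [[-5, -2, -1], [5, -6, 3]]

Right-multiplying both sides by K⁻¹ gives X = CK⁻¹.
K has determinant -3; K⁻¹ = [[-3, 5, 1], [-2, 11/3, 1], [-5, 25/3, 2]].
X = CK⁻¹ = [[-16, -31, 23], [-18, 7, 7]] · [[-3, 5, 1], [-2, 11/3, 1], [-5, 25/3, 2]] = [[-5, -2, -1], [5, -6, 3]].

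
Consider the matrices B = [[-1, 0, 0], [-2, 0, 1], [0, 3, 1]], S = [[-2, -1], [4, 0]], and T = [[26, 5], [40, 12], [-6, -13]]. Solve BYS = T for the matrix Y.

Y = B⁻¹TS⁻¹ (apply B⁻¹ on the left and S⁻¹ on the right).
B has determinant 3; B⁻¹ = [[-1, 0, 0], [2/3, -1/3, 1/3], [-2, 1, 0]].
det S = 4, so S⁻¹ = [[0, 1/4], [-1, -1/2]].
B⁻¹T = [[-26, -5], [2, -5], [-12, 2]].
Y = (B⁻¹T)S⁻¹ = [[5, -4], [5, 3], [-2, -4]].

Y = [[5, -4], [5, 3], [-2, -4]]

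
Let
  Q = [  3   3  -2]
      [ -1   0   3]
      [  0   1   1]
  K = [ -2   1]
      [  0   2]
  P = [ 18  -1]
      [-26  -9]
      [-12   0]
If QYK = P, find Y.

Y = [[-4, -4], [3, 2], [3, -5]]

Left-multiply by Q⁻¹ and right-multiply by K⁻¹: Y = Q⁻¹PK⁻¹.
Q has determinant -4; Q⁻¹ = [[3/4, 5/4, -9/4], [-1/4, -3/4, 7/4], [1/4, 3/4, -3/4]].
det K = -4, so K⁻¹ = [[-1/2, 1/4], [0, 1/2]].
Q⁻¹P = [[8, -12], [-6, 7], [-6, -7]].
Y = (Q⁻¹P)K⁻¹ = [[-4, -4], [3, 2], [3, -5]].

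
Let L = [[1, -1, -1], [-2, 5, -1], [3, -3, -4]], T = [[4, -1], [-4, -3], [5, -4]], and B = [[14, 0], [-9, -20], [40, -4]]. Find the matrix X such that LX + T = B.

LX = B − T = [[10, 1], [-5, -17], [35, 0]].
Left-multiplying both sides by L⁻¹ gives X = L⁻¹(B − T).
L has determinant -3; L⁻¹ = [[23/3, 1/3, -2], [11/3, 1/3, -1], [3, 0, -1]].
X = L⁻¹(B − T) = [[5, 2], [0, -2], [-5, 3]].

X = [[5, 2], [0, -2], [-5, 3]]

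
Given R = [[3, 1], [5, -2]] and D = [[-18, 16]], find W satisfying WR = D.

R is on the right of W, so right-multiply by R⁻¹: W = DR⁻¹.
det R = -11; the adjugate gives R⁻¹ = [[2/11, 1/11], [5/11, -3/11]].
W = DR⁻¹ = [[-18, 16]] · [[2/11, 1/11], [5/11, -3/11]] = [[4, -6]].

W = [[4, -6]]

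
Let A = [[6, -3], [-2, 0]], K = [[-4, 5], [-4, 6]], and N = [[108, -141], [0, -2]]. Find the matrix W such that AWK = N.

W = A⁻¹NK⁻¹ (apply A⁻¹ on the left and K⁻¹ on the right).
det A = -6; the adjugate gives A⁻¹ = [[0, -1/2], [-1/3, -1]].
det K = -4, so K⁻¹ = [[-3/2, 5/4], [-1, 1]].
A⁻¹N = [[0, 1], [-36, 49]].
W = (A⁻¹N)K⁻¹ = [[-1, 1], [5, 4]].

W = [[-1, 1], [5, 4]]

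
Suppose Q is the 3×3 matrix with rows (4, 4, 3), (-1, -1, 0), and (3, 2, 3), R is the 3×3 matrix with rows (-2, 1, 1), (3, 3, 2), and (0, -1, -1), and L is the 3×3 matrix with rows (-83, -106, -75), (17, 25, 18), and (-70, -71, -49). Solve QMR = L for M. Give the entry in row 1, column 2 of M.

-5

Left-multiply by Q⁻¹ and right-multiply by R⁻¹: M = Q⁻¹LR⁻¹.
Q has determinant 3; Q⁻¹ = [[-1, -2, 1], [1, 1, -1], [1/3, 4/3, 0]].
det R = 2; the adjugate gives R⁻¹ = [[-1/2, 0, -1/2], [3/2, 1, 7/2], [-3/2, -1, -9/2]].
Q⁻¹L = [[-21, -15, -10], [4, -10, -8], [-5, -2, -1]].
M = (Q⁻¹L)R⁻¹ = [[3, -5, 3], [-5, -2, -1], [1, -1, 0]].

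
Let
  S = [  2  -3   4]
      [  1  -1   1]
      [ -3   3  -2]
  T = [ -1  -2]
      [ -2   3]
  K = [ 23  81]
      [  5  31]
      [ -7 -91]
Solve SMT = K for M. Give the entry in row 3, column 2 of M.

Isolating M: multiply by S⁻¹ from the left and T⁻¹ from the right, so M = S⁻¹KT⁻¹.
S has determinant 1; S⁻¹ = [[-1, 6, 1], [-1, 8, 2], [0, 3, 1]].
det T = -7; the adjugate gives T⁻¹ = [[-3/7, -2/7], [-2/7, 1/7]].
S⁻¹K = [[0, 14], [3, -15], [8, 2]].
M = (S⁻¹K)T⁻¹ = [[-4, 2], [3, -3], [-4, -2]].

-2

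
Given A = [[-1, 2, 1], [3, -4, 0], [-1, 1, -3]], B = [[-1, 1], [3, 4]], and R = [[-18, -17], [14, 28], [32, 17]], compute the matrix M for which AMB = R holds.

Left-multiply by A⁻¹ and right-multiply by B⁻¹: M = A⁻¹RB⁻¹.
det A = 5; the adjugate gives A⁻¹ = [[12/5, 7/5, 4/5], [9/5, 4/5, 3/5], [-1/5, -1/5, -2/5]].
det B = -7, so B⁻¹ = [[-4/7, 1/7], [3/7, 1/7]].
A⁻¹R = [[2, 12], [-2, 2], [-12, -9]].
M = (A⁻¹R)B⁻¹ = [[4, 2], [2, 0], [3, -3]].

M = [[4, 2], [2, 0], [3, -3]]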